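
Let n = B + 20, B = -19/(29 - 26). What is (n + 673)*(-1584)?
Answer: -1087680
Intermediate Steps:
B = -19/3 ≈ -6.3333
n = 41/3 (n = -19/3 + 20 = 41/3 ≈ 13.667)
(n + 673)*(-1584) = (41/3 + 673)*(-1584) = (2060/3)*(-1584) = -1087680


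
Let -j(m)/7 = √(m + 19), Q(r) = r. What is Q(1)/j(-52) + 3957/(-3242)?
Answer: -3957/3242 + I*√33/231 ≈ -1.2205 + 0.024868*I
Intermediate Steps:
j(m) = -7*√(19 + m) (j(m) = -7*√(m + 19) = -7*√(19 + m))
Q(1)/j(-52) + 3957/(-3242) = 1/(-7*√(19 - 52)) + 3957/(-3242) = 1/(-7*I*√33) + 3957*(-1/3242) = 1/(-7*I*√33) - 3957/3242 = 1*(I*√33/231) - 3957/3242 = I*√33/231 - 3957/3242 = -3957/3242 + I*√33/231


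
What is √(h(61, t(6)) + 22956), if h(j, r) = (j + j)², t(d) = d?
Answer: 4*√2365 ≈ 194.53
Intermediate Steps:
h(j, r) = 4*j² (h(j, r) = (2*j)² = 4*j²)
√(h(61, t(6)) + 22956) = √(4*61² + 22956) = √(4*3721 + 22956) = √(14884 + 22956) = √37840 = 4*√2365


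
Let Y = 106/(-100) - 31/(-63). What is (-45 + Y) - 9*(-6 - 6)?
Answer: 196661/3150 ≈ 62.432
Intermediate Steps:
Y = -1789/3150 (Y = 106*(-1/100) - 31*(-1/63) = -53/50 + 31/63 = -1789/3150 ≈ -0.56794)
(-45 + Y) - 9*(-6 - 6) = (-45 - 1789/3150) - 9*(-6 - 6) = -143539/3150 - 9*(-12) = -143539/3150 + 108 = 196661/3150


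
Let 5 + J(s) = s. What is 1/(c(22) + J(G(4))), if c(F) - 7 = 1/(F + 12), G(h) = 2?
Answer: 34/137 ≈ 0.24818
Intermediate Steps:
c(F) = 7 + 1/(12 + F) (c(F) = 7 + 1/(F + 12) = 7 + 1/(12 + F))
J(s) = -5 + s
1/(c(22) + J(G(4))) = 1/((85 + 7*22)/(12 + 22) + (-5 + 2)) = 1/((85 + 154)/34 - 3) = 1/((1/34)*239 - 3) = 1/(239/34 - 3) = 1/(137/34) = 34/137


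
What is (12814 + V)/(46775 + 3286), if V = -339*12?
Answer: 8746/50061 ≈ 0.17471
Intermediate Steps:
V = -4068
(12814 + V)/(46775 + 3286) = (12814 - 4068)/(46775 + 3286) = 8746/50061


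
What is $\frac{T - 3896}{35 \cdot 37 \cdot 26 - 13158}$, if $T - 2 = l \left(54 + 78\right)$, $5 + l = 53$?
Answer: $\frac{1221}{10256} \approx 0.11905$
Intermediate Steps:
$l = 48$ ($l = -5 + 53 = 48$)
$T = 6338$ ($T = 2 + 48 \left(54 + 78\right) = 2 + 48 \cdot 132 = 2 + 6336 = 6338$)
$\frac{T - 3896}{35 \cdot 37 \cdot 26 - 13158} = \frac{6338 - 3896}{35 \cdot 37 \cdot 26 - 13158} = \frac{2442}{1295 \cdot 26 - 13158} = \frac{2442}{33670 - 13158} = \frac{2442}{20512} = 2442 \cdot \frac{1}{20512} = \frac{1221}{10256}$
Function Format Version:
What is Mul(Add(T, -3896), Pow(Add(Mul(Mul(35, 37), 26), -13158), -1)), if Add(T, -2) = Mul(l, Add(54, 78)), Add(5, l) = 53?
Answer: Rational(1221, 10256) ≈ 0.11905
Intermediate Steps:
l = 48 (l = Add(-5, 53) = 48)
T = 6338 (T = Add(2, Mul(48, Add(54, 78))) = Add(2, Mul(48, 132)) = Add(2, 6336) = 6338)
Mul(Add(T, -3896), Pow(Add(Mul(Mul(35, 37), 26), -13158), -1)) = Mul(Add(6338, -3896), Pow(Add(Mul(Mul(35, 37), 26), -13158), -1)) = Mul(2442, Pow(Add(Mul(1295, 26), -13158), -1)) = Mul(2442, Pow(Add(33670, -13158), -1)) = Mul(2442, Pow(20512, -1)) = Mul(2442, Rational(1, 20512)) = Rational(1221, 10256)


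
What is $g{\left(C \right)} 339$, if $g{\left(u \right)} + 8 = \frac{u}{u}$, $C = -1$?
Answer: $-2373$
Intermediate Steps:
$g{\left(u \right)} = -7$ ($g{\left(u \right)} = -8 + \frac{u}{u} = -8 + 1 = -7$)
$g{\left(C \right)} 339 = \left(-7\right) 339 = -2373$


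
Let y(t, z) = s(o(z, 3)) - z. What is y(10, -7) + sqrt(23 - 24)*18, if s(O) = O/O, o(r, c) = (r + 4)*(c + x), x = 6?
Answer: 8 + 18*I ≈ 8.0 + 18.0*I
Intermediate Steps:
o(r, c) = (4 + r)*(6 + c) (o(r, c) = (r + 4)*(c + 6) = (4 + r)*(6 + c))
s(O) = 1
y(t, z) = 1 - z
y(10, -7) + sqrt(23 - 24)*18 = (1 - 1*(-7)) + sqrt(23 - 24)*18 = (1 + 7) + sqrt(-1)*18 = 8 + I*18 = 8 + 18*I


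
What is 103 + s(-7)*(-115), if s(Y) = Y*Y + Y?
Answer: -4727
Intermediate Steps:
s(Y) = Y + Y² (s(Y) = Y² + Y = Y + Y²)
103 + s(-7)*(-115) = 103 - 7*(1 - 7)*(-115) = 103 - 7*(-6)*(-115) = 103 + 42*(-115) = 103 - 4830 = -4727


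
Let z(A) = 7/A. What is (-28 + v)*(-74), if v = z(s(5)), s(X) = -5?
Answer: 10878/5 ≈ 2175.6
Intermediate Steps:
v = -7/5 (v = 7/(-5) = 7*(-1/5) = -7/5 ≈ -1.4000)
(-28 + v)*(-74) = (-28 - 7/5)*(-74) = -147/5*(-74) = 10878/5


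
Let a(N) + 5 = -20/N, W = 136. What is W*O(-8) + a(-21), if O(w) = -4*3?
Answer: -34357/21 ≈ -1636.0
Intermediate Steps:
O(w) = -12
a(N) = -5 - 20/N
W*O(-8) + a(-21) = 136*(-12) + (-5 - 20/(-21)) = -1632 + (-5 - 20*(-1/21)) = -1632 + (-5 + 20/21) = -1632 - 85/21 = -34357/21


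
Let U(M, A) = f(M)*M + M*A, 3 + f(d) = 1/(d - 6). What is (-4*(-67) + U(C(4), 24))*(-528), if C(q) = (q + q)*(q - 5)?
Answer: -371712/7 ≈ -53102.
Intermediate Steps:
f(d) = -3 + 1/(-6 + d) (f(d) = -3 + 1/(d - 6) = -3 + 1/(-6 + d))
C(q) = 2*q*(-5 + q) (C(q) = (2*q)*(-5 + q) = 2*q*(-5 + q))
U(M, A) = A*M + M*(19 - 3*M)/(-6 + M) (U(M, A) = ((19 - 3*M)/(-6 + M))*M + M*A = M*(19 - 3*M)/(-6 + M) + A*M = A*M + M*(19 - 3*M)/(-6 + M))
(-4*(-67) + U(C(4), 24))*(-528) = (-4*(-67) + (2*4*(-5 + 4))*(19 - 6*4*(-5 + 4) + 24*(-6 + 2*4*(-5 + 4)))/(-6 + 2*4*(-5 + 4)))*(-528) = (268 + (2*4*(-1))*(19 - 6*4*(-1) + 24*(-6 + 2*4*(-1)))/(-6 + 2*4*(-1)))*(-528) = (268 - 8*(19 - 3*(-8) + 24*(-6 - 8))/(-6 - 8))*(-528) = (268 - 8*(19 + 24 + 24*(-14))/(-14))*(-528) = (268 - 8*(-1/14)*(19 + 24 - 336))*(-528) = (268 - 8*(-1/14)*(-293))*(-528) = (268 - 1172/7)*(-528) = (704/7)*(-528) = -371712/7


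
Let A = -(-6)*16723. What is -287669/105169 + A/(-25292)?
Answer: -8914085735/1329967174 ≈ -6.7025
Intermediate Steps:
A = 100338 (A = -1*(-100338) = 100338)
-287669/105169 + A/(-25292) = -287669/105169 + 100338/(-25292) = -287669*1/105169 + 100338*(-1/25292) = -287669/105169 - 50169/12646 = -8914085735/1329967174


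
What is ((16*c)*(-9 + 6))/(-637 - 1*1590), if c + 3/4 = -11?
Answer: -564/2227 ≈ -0.25326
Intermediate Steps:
c = -47/4 (c = -¾ - 11 = -47/4 ≈ -11.750)
((16*c)*(-9 + 6))/(-637 - 1*1590) = ((16*(-47/4))*(-9 + 6))/(-637 - 1*1590) = (-188*(-3))/(-637 - 1590) = 564/(-2227) = 564*(-1/2227) = -564/2227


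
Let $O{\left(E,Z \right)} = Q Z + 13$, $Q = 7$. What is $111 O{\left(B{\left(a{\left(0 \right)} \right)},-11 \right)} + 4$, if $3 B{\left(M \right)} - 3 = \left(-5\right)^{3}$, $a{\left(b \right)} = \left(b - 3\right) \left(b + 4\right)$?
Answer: $-7100$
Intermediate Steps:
$a{\left(b \right)} = \left(-3 + b\right) \left(4 + b\right)$
$B{\left(M \right)} = - \frac{122}{3}$ ($B{\left(M \right)} = 1 + \frac{\left(-5\right)^{3}}{3} = 1 + \frac{1}{3} \left(-125\right) = 1 - \frac{125}{3} = - \frac{122}{3}$)
$O{\left(E,Z \right)} = 13 + 7 Z$ ($O{\left(E,Z \right)} = 7 Z + 13 = 13 + 7 Z$)
$111 O{\left(B{\left(a{\left(0 \right)} \right)},-11 \right)} + 4 = 111 \left(13 + 7 \left(-11\right)\right) + 4 = 111 \left(13 - 77\right) + 4 = 111 \left(-64\right) + 4 = -7104 + 4 = -7100$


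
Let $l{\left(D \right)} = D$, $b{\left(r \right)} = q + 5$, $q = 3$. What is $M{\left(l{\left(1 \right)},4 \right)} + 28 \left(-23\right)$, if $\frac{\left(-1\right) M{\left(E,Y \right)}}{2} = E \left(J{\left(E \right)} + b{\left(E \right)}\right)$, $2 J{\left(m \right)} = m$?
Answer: $-661$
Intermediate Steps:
$b{\left(r \right)} = 8$ ($b{\left(r \right)} = 3 + 5 = 8$)
$J{\left(m \right)} = \frac{m}{2}$
$M{\left(E,Y \right)} = - 2 E \left(8 + \frac{E}{2}\right)$ ($M{\left(E,Y \right)} = - 2 E \left(\frac{E}{2} + 8\right) = - 2 E \left(8 + \frac{E}{2}\right)$)
$M{\left(l{\left(1 \right)},4 \right)} + 28 \left(-23\right) = \left(-1\right) 1 \left(16 + 1\right) + 28 \left(-23\right) = \left(-1\right) 1 \cdot 17 - 644 = -17 - 644 = -661$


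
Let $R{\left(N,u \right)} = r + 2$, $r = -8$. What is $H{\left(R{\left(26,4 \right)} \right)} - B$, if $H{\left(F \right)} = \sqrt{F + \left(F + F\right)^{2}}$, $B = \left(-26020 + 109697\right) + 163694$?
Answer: $-247371 + \sqrt{138} \approx -2.4736 \cdot 10^{5}$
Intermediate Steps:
$B = 247371$ ($B = 83677 + 163694 = 247371$)
$R{\left(N,u \right)} = -6$ ($R{\left(N,u \right)} = -8 + 2 = -6$)
$H{\left(F \right)} = \sqrt{F + 4 F^{2}}$ ($H{\left(F \right)} = \sqrt{F + \left(2 F\right)^{2}} = \sqrt{F + 4 F^{2}}$)
$H{\left(R{\left(26,4 \right)} \right)} - B = \sqrt{- 6 \left(1 + 4 \left(-6\right)\right)} - 247371 = \sqrt{- 6 \left(1 - 24\right)} - 247371 = \sqrt{\left(-6\right) \left(-23\right)} - 247371 = \sqrt{138} - 247371 = -247371 + \sqrt{138}$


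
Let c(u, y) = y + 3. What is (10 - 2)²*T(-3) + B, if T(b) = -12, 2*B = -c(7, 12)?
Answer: -1551/2 ≈ -775.50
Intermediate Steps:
c(u, y) = 3 + y
B = -15/2 (B = (-(3 + 12))/2 = (-1*15)/2 = (½)*(-15) = -15/2 ≈ -7.5000)
(10 - 2)²*T(-3) + B = (10 - 2)²*(-12) - 15/2 = 8²*(-12) - 15/2 = 64*(-12) - 15/2 = -768 - 15/2 = -1551/2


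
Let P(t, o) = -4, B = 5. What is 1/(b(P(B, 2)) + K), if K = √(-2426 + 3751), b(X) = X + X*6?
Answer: 28/541 + 5*√53/541 ≈ 0.11904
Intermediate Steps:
b(X) = 7*X (b(X) = X + 6*X = 7*X)
K = 5*√53 (K = √1325 = 5*√53 ≈ 36.401)
1/(b(P(B, 2)) + K) = 1/(7*(-4) + 5*√53) = 1/(-28 + 5*√53)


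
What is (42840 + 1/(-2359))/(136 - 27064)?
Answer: -101059559/63523152 ≈ -1.5909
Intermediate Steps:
(42840 + 1/(-2359))/(136 - 27064) = (42840 - 1/2359)/(-26928) = (101059559/2359)*(-1/26928) = -101059559/63523152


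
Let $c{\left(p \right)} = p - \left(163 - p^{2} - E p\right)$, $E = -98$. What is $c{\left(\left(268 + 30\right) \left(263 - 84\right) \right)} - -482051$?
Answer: $2840676678$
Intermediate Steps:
$c{\left(p \right)} = -163 + p^{2} - 97 p$ ($c{\left(p \right)} = p - \left(163 - p^{2} + 98 p\right) = -163 + p^{2} - 97 p$)
$c{\left(\left(268 + 30\right) \left(263 - 84\right) \right)} - -482051 = \left(-163 + \left(\left(268 + 30\right) \left(263 - 84\right)\right)^{2} - 97 \left(268 + 30\right) \left(263 - 84\right)\right) - -482051 = \left(-163 + \left(298 \cdot 179\right)^{2} - 97 \cdot 298 \cdot 179\right) + 482051 = \left(-163 + 53342^{2} - 5174174\right) + 482051 = \left(-163 + 2845368964 - 5174174\right) + 482051 = 2840194627 + 482051 = 2840676678$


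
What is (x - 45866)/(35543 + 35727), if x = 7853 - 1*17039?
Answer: -27526/35635 ≈ -0.77244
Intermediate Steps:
x = -9186 (x = 7853 - 17039 = -9186)
(x - 45866)/(35543 + 35727) = (-9186 - 45866)/(35543 + 35727) = -55052/71270 = -55052*1/71270 = -27526/35635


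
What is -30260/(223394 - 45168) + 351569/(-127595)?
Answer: -33259880647/11370373235 ≈ -2.9251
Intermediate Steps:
-30260/(223394 - 45168) + 351569/(-127595) = -30260/178226 + 351569*(-1/127595) = -30260*1/178226 - 351569/127595 = -15130/89113 - 351569/127595 = -33259880647/11370373235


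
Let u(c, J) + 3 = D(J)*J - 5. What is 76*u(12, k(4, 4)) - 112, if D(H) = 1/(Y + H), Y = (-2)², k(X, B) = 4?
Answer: -682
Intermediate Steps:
Y = 4
D(H) = 1/(4 + H)
u(c, J) = -8 + J/(4 + J) (u(c, J) = -3 + (J/(4 + J) - 5) = -3 + (-5 + J/(4 + J)) = -8 + J/(4 + J))
76*u(12, k(4, 4)) - 112 = 76*((-32 - 7*4)/(4 + 4)) - 112 = 76*((-32 - 28)/8) - 112 = 76*((⅛)*(-60)) - 112 = 76*(-15/2) - 112 = -570 - 112 = -682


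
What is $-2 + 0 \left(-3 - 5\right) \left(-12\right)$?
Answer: $-2$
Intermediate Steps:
$-2 + 0 \left(-3 - 5\right) \left(-12\right) = -2 + 0 \left(-8\right) \left(-12\right) = -2 + 0 \left(-12\right) = -2 + 0 = -2$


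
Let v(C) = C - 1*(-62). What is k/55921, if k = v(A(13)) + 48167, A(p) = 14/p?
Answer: 626991/726973 ≈ 0.86247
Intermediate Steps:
v(C) = 62 + C (v(C) = C + 62 = 62 + C)
k = 626991/13 (k = (62 + 14/13) + 48167 = 820/13 + 48167 = 626991/13 ≈ 48230.)
k/55921 = (626991/13)/55921 = (626991/13)*(1/55921) = 626991/726973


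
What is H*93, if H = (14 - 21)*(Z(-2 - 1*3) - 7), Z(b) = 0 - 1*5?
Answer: 7812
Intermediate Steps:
Z(b) = -5 (Z(b) = 0 - 5 = -5)
H = 84 (H = (14 - 21)*(-5 - 7) = -7*(-12) = 84)
H*93 = 84*93 = 7812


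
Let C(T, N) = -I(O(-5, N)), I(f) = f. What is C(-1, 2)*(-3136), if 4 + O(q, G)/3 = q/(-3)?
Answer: -21952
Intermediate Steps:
O(q, G) = -12 - q (O(q, G) = -12 + 3*(q/(-3)) = -12 + 3*(q*(-⅓)) = -12 + 3*(-q/3) = -12 - q)
C(T, N) = 7 (C(T, N) = -(-12 - 1*(-5)) = -(-12 + 5) = -1*(-7) = 7)
C(-1, 2)*(-3136) = 7*(-3136) = -21952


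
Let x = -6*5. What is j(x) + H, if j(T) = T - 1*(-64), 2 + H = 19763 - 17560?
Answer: 2235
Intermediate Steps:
x = -30
H = 2201 (H = -2 + (19763 - 17560) = -2 + 2203 = 2201)
j(T) = 64 + T (j(T) = T + 64 = 64 + T)
j(x) + H = (64 - 30) + 2201 = 34 + 2201 = 2235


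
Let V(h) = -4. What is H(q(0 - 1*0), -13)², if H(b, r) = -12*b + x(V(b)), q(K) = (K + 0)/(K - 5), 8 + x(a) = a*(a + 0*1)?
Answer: 64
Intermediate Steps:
x(a) = -8 + a² (x(a) = -8 + a*(a + 0*1) = -8 + a*(a + 0) = -8 + a*a = -8 + a²)
q(K) = K/(-5 + K)
H(b, r) = 8 - 12*b (H(b, r) = -12*b + (-8 + (-4)²) = -12*b + (-8 + 16) = -12*b + 8 = 8 - 12*b)
H(q(0 - 1*0), -13)² = (8 - 12*(0 - 1*0)/(-5 + (0 - 1*0)))² = (8 - 12*(0 + 0)/(-5 + (0 + 0)))² = (8 - 0/(-5 + 0))² = (8 - 0/(-5))² = (8 - 0*(-1)/5)² = (8 - 12*0)² = (8 + 0)² = 8² = 64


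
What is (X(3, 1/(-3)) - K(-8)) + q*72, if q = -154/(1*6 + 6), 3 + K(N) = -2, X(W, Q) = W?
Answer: -916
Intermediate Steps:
K(N) = -5 (K(N) = -3 - 2 = -5)
q = -77/6 (q = -154/(6 + 6) = -154/12 = -154*1/12 = -77/6 ≈ -12.833)
(X(3, 1/(-3)) - K(-8)) + q*72 = (3 - 1*(-5)) - 77/6*72 = (3 + 5) - 924 = 8 - 924 = -916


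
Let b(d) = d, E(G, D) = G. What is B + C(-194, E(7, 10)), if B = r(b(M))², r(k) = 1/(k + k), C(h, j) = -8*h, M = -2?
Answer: 24833/16 ≈ 1552.1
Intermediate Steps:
r(k) = 1/(2*k)
B = 1/16 (B = ((½)/(-2))² = ((½)*(-½))² = (-¼)² = 1/16 ≈ 0.062500)
B + C(-194, E(7, 10)) = 1/16 - 8*(-194) = 1/16 + 1552 = 24833/16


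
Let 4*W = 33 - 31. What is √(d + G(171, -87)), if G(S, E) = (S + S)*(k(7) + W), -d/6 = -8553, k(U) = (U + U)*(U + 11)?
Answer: 3*√15297 ≈ 371.04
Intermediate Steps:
k(U) = 2*U*(11 + U) (k(U) = (2*U)*(11 + U) = 2*U*(11 + U))
W = ½ (W = (33 - 31)/4 = (¼)*2 = ½ ≈ 0.50000)
d = 51318 (d = -6*(-8553) = 51318)
G(S, E) = 505*S (G(S, E) = (S + S)*(2*7*(11 + 7) + ½) = (2*S)*(2*7*18 + ½) = (2*S)*(252 + ½) = (2*S)*(505/2) = 505*S)
√(d + G(171, -87)) = √(51318 + 505*171) = √(51318 + 86355) = √137673 = 3*√15297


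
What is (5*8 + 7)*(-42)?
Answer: -1974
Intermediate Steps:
(5*8 + 7)*(-42) = (40 + 7)*(-42) = 47*(-42) = -1974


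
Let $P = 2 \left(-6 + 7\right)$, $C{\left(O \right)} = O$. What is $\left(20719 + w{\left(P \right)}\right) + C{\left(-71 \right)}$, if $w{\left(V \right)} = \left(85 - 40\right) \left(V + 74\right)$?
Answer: $24068$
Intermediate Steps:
$P = 2$ ($P = 2 \cdot 1 = 2$)
$w{\left(V \right)} = 3330 + 45 V$ ($w{\left(V \right)} = 45 \left(74 + V\right) = 3330 + 45 V$)
$\left(20719 + w{\left(P \right)}\right) + C{\left(-71 \right)} = \left(20719 + \left(3330 + 45 \cdot 2\right)\right) - 71 = \left(20719 + \left(3330 + 90\right)\right) - 71 = \left(20719 + 3420\right) - 71 = 24139 - 71 = 24068$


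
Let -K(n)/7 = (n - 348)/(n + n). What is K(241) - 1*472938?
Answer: -227955367/482 ≈ -4.7294e+5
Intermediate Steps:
K(n) = -7*(-348 + n)/(2*n) (K(n) = -7*(n - 348)/(n + n) = -7*(-348 + n)/(2*n))
K(241) - 1*472938 = (-7/2 + 1218/241) - 1*472938 = (-7/2 + 1218*(1/241)) - 472938 = (-7/2 + 1218/241) - 472938 = 749/482 - 472938 = -227955367/482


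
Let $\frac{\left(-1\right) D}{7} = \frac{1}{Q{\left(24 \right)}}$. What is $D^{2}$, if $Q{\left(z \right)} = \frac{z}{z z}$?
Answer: $28224$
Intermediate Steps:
$Q{\left(z \right)} = \frac{1}{z}$ ($Q{\left(z \right)} = \frac{z}{z^{2}} = \frac{1}{z}$)
$D = -168$ ($D = - \frac{7}{\frac{1}{24}} = - 7 \frac{1}{\frac{1}{24}} = \left(-7\right) 24 = -168$)
$D^{2} = \left(-168\right)^{2} = 28224$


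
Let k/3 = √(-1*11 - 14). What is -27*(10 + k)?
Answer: -270 - 405*I ≈ -270.0 - 405.0*I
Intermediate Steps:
k = 15*I (k = 3*√(-1*11 - 14) = 3*√(-11 - 14) = 3*√(-25) = 3*(5*I) = 15*I ≈ 15.0*I)
-27*(10 + k) = -27*(10 + 15*I) = -270 - 405*I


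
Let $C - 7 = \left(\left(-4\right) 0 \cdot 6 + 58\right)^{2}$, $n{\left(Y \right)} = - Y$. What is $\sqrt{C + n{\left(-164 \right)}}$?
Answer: $\sqrt{3535} \approx 59.456$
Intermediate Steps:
$C = 3371$ ($C = 7 + \left(\left(-4\right) 0 \cdot 6 + 58\right)^{2} = 7 + \left(0 \cdot 6 + 58\right)^{2} = 7 + \left(0 + 58\right)^{2} = 7 + 58^{2} = 7 + 3364 = 3371$)
$\sqrt{C + n{\left(-164 \right)}} = \sqrt{3371 - -164} = \sqrt{3371 + 164} = \sqrt{3535}$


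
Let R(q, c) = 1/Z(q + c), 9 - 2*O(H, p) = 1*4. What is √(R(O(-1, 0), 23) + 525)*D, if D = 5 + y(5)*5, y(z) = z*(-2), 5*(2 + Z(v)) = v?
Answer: -45*√504835/31 ≈ -1031.4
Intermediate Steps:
O(H, p) = 5/2 (O(H, p) = 9/2 - 4/2 = 9/2 - ½*4 = 9/2 - 2 = 5/2)
Z(v) = -2 + v/5
y(z) = -2*z
R(q, c) = 1/(-2 + c/5 + q/5) (R(q, c) = 1/(-2 + (q + c)/5) = 1/(-2 + (c + q)/5) = 1/(-2 + (c/5 + q/5)) = 1/(-2 + c/5 + q/5))
D = -45 (D = 5 - 2*5*5 = 5 - 10*5 = 5 - 50 = -45)
√(R(O(-1, 0), 23) + 525)*D = √(5/(-10 + 23 + 5/2) + 525)*(-45) = √(5/(31/2) + 525)*(-45) = √(5*(2/31) + 525)*(-45) = √(10/31 + 525)*(-45) = √(16285/31)*(-45) = (√504835/31)*(-45) = -45*√504835/31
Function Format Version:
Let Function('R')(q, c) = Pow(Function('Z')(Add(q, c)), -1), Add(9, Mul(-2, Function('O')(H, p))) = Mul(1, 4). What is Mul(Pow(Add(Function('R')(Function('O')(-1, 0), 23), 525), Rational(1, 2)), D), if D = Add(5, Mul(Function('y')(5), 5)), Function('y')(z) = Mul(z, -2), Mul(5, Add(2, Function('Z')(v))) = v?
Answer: Mul(Rational(-45, 31), Pow(504835, Rational(1, 2))) ≈ -1031.4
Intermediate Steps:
Function('O')(H, p) = Rational(5, 2) (Function('O')(H, p) = Add(Rational(9, 2), Mul(Rational(-1, 2), Mul(1, 4))) = Add(Rational(9, 2), Mul(Rational(-1, 2), 4)) = Add(Rational(9, 2), -2) = Rational(5, 2))
Function('Z')(v) = Add(-2, Mul(Rational(1, 5), v))
Function('y')(z) = Mul(-2, z)
Function('R')(q, c) = Pow(Add(-2, Mul(Rational(1, 5), c), Mul(Rational(1, 5), q)), -1) (Function('R')(q, c) = Pow(Add(-2, Mul(Rational(1, 5), Add(q, c))), -1) = Pow(Add(-2, Mul(Rational(1, 5), Add(c, q))), -1) = Pow(Add(-2, Add(Mul(Rational(1, 5), c), Mul(Rational(1, 5), q))), -1) = Pow(Add(-2, Mul(Rational(1, 5), c), Mul(Rational(1, 5), q)), -1))
D = -45 (D = Add(5, Mul(Mul(-2, 5), 5)) = Add(5, Mul(-10, 5)) = Add(5, -50) = -45)
Mul(Pow(Add(Function('R')(Function('O')(-1, 0), 23), 525), Rational(1, 2)), D) = Mul(Pow(Add(Mul(5, Pow(Add(-10, 23, Rational(5, 2)), -1)), 525), Rational(1, 2)), -45) = Mul(Pow(Add(Mul(5, Pow(Rational(31, 2), -1)), 525), Rational(1, 2)), -45) = Mul(Pow(Add(Mul(5, Rational(2, 31)), 525), Rational(1, 2)), -45) = Mul(Pow(Add(Rational(10, 31), 525), Rational(1, 2)), -45) = Mul(Pow(Rational(16285, 31), Rational(1, 2)), -45) = Mul(Mul(Rational(1, 31), Pow(504835, Rational(1, 2))), -45) = Mul(Rational(-45, 31), Pow(504835, Rational(1, 2)))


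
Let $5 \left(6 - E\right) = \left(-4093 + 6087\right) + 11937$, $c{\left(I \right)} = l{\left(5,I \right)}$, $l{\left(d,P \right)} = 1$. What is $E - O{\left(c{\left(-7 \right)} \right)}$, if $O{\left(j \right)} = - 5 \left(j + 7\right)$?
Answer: $- \frac{13701}{5} \approx -2740.2$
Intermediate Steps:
$c{\left(I \right)} = 1$
$O{\left(j \right)} = -35 - 5 j$ ($O{\left(j \right)} = - 5 \left(7 + j\right) = -35 - 5 j$)
$E = - \frac{13901}{5}$ ($E = 6 - \frac{\left(-4093 + 6087\right) + 11937}{5} = 6 - \frac{1994 + 11937}{5} = 6 - \frac{13931}{5} = - \frac{13901}{5} \approx -2780.2$)
$E - O{\left(c{\left(-7 \right)} \right)} = - \frac{13901}{5} - \left(-35 - 5\right) = - \frac{13901}{5} - -40 = - \frac{13901}{5} + 40 = - \frac{13701}{5}$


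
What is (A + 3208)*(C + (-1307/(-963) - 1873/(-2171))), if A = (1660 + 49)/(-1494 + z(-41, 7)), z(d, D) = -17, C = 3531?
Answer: 11931119861643887/1053002301 ≈ 1.1331e+7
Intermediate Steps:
A = -1709/1511 (A = (1660 + 49)/(-1494 - 17) = 1709/(-1511) = 1709*(-1/1511) = -1709/1511 ≈ -1.1310)
(A + 3208)*(C + (-1307/(-963) - 1873/(-2171))) = (-1709/1511 + 3208)*(3531 + (-1307/(-963) - 1873/(-2171))) = 4845579*(3531 + (-1307*(-1/963) - 1873*(-1/2171)))/1511 = 4845579*(3531 + (1307/963 + 1873/2171))/1511 = 4845579*(3531 + 4641196/2090673)/1511 = (4845579/1511)*(7386807559/2090673) = 11931119861643887/1053002301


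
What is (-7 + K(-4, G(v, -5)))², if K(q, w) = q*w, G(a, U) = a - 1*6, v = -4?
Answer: 1089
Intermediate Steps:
G(a, U) = -6 + a (G(a, U) = a - 6 = -6 + a)
(-7 + K(-4, G(v, -5)))² = (-7 - 4*(-6 - 4))² = (-7 - 4*(-10))² = (-7 + 40)² = 33² = 1089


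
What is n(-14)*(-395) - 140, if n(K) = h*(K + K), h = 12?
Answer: 132580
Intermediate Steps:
n(K) = 24*K (n(K) = 12*(K + K) = 12*(2*K) = 24*K)
n(-14)*(-395) - 140 = (24*(-14))*(-395) - 140 = -336*(-395) - 140 = 132720 - 140 = 132580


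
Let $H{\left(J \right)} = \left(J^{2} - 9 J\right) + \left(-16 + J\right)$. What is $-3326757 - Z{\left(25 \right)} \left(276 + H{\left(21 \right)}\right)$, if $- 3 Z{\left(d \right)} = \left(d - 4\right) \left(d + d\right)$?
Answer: $-3140207$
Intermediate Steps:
$Z{\left(d \right)} = - \frac{2 d \left(-4 + d\right)}{3}$ ($Z{\left(d \right)} = - \frac{\left(d - 4\right) \left(d + d\right)}{3} = - \frac{\left(-4 + d\right) 2 d}{3} = - \frac{2 d \left(-4 + d\right)}{3}$)
$H{\left(J \right)} = -16 + J^{2} - 8 J$
$-3326757 - Z{\left(25 \right)} \left(276 + H{\left(21 \right)}\right) = -3326757 - \frac{2}{3} \cdot 25 \left(4 - 25\right) \left(276 - \left(184 - 441\right)\right) = -3326757 - \frac{2}{3} \cdot 25 \left(4 - 25\right) \left(276 - -257\right) = -3326757 - \frac{2}{3} \cdot 25 \left(-21\right) \left(276 + 257\right) = -3326757 - \left(-350\right) 533 = -3326757 - -186550 = -3326757 + 186550 = -3140207$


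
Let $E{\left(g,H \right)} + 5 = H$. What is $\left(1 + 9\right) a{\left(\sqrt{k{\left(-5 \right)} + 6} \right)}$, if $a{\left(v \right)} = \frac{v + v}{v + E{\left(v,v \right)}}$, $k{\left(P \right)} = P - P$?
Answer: $-240 - 100 \sqrt{6} \approx -484.95$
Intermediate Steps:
$k{\left(P \right)} = 0$
$E{\left(g,H \right)} = -5 + H$
$a{\left(v \right)} = \frac{2 v}{-5 + 2 v}$ ($a{\left(v \right)} = \frac{v + v}{v + \left(-5 + v\right)} = \frac{2 v}{-5 + 2 v}$)
$\left(1 + 9\right) a{\left(\sqrt{k{\left(-5 \right)} + 6} \right)} = \left(1 + 9\right) \frac{2 \sqrt{0 + 6}}{-5 + 2 \sqrt{0 + 6}} = 10 \frac{2 \sqrt{6}}{-5 + 2 \sqrt{6}} = \frac{20 \sqrt{6}}{-5 + 2 \sqrt{6}}$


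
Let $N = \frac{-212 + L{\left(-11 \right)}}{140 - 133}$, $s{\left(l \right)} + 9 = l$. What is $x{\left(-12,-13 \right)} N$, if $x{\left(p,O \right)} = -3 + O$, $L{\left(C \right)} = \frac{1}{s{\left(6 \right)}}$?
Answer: $\frac{1456}{3} \approx 485.33$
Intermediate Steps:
$s{\left(l \right)} = -9 + l$
$L{\left(C \right)} = - \frac{1}{3}$ ($L{\left(C \right)} = \frac{1}{-9 + 6} = \frac{1}{-3} = - \frac{1}{3}$)
$N = - \frac{91}{3}$ ($N = \frac{-212 - \frac{1}{3}}{140 - 133} = - \frac{637}{3 \cdot 7} = \left(- \frac{637}{3}\right) \frac{1}{7} = - \frac{91}{3} \approx -30.333$)
$x{\left(-12,-13 \right)} N = \left(-3 - 13\right) \left(- \frac{91}{3}\right) = \left(-16\right) \left(- \frac{91}{3}\right) = \frac{1456}{3}$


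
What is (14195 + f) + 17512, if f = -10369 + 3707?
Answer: 25045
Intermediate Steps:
f = -6662
(14195 + f) + 17512 = (14195 - 6662) + 17512 = 7533 + 17512 = 25045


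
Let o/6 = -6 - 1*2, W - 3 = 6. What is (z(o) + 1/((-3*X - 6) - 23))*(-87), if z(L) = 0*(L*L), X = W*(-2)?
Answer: -87/25 ≈ -3.4800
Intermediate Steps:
W = 9 (W = 3 + 6 = 9)
o = -48 (o = 6*(-6 - 1*2) = 6*(-6 - 2) = 6*(-8) = -48)
X = -18 (X = 9*(-2) = -18)
z(L) = 0 (z(L) = 0*L² = 0)
(z(o) + 1/((-3*X - 6) - 23))*(-87) = (0 + 1/((-3*(-18) - 6) - 23))*(-87) = (0 + 1/((54 - 6) - 23))*(-87) = (0 + 1/(48 - 23))*(-87) = (0 + 1/25)*(-87) = (1/25)*(-87) = -87/25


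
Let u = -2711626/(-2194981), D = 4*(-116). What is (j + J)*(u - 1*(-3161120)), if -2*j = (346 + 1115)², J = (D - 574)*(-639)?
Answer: -2803045644417201561/2194981 ≈ -1.2770e+12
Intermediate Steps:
D = -464
J = 663282 (J = (-464 - 574)*(-639) = -1038*(-639) = 663282)
j = -2134521/2 (j = -(346 + 1115)²/2 = -½*1461² = -½*2134521 = -2134521/2 ≈ -1.0673e+6)
u = 2711626/2194981 (u = -2711626*(-1/2194981) = 2711626/2194981 ≈ 1.2354)
(j + J)*(u - 1*(-3161120)) = (-2134521/2 + 663282)*(2711626/2194981 - 1*(-3161120)) = -807957*(2711626/2194981 + 3161120)/2 = -807957/2*6938601050346/2194981 = -2803045644417201561/2194981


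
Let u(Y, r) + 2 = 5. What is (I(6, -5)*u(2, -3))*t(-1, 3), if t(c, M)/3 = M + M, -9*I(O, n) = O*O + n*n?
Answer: -366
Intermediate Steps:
u(Y, r) = 3 (u(Y, r) = -2 + 5 = 3)
I(O, n) = -O²/9 - n²/9 (I(O, n) = -(O*O + n*n)/9 = -(O² + n²)/9 = -O²/9 - n²/9)
t(c, M) = 6*M (t(c, M) = 3*(M + M) = 3*(2*M) = 6*M)
(I(6, -5)*u(2, -3))*t(-1, 3) = ((-⅑*6² - ⅑*(-5)²)*3)*(6*3) = ((-⅑*36 - ⅑*25)*3)*18 = ((-4 - 25/9)*3)*18 = -61/9*3*18 = -61/3*18 = -366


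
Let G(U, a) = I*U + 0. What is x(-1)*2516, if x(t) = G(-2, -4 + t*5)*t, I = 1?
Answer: 5032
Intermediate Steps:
G(U, a) = U (G(U, a) = 1*U + 0 = U + 0 = U)
x(t) = -2*t
x(-1)*2516 = -2*(-1)*2516 = 2*2516 = 5032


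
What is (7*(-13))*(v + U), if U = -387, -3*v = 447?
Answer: 48776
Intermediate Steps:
v = -149 (v = -⅓*447 = -149)
(7*(-13))*(v + U) = (7*(-13))*(-149 - 387) = -91*(-536) = 48776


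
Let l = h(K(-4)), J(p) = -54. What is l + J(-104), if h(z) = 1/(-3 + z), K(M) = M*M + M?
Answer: -485/9 ≈ -53.889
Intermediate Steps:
K(M) = M + M² (K(M) = M² + M = M + M²)
l = ⅑ (l = 1/(-3 - 4*(1 - 4)) = 1/(-3 - 4*(-3)) = 1/(-3 + 12) = 1/9 = ⅑ ≈ 0.11111)
l + J(-104) = ⅑ - 54 = -485/9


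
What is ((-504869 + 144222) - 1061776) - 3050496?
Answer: -4472919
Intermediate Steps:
((-504869 + 144222) - 1061776) - 3050496 = (-360647 - 1061776) - 3050496 = -1422423 - 3050496 = -4472919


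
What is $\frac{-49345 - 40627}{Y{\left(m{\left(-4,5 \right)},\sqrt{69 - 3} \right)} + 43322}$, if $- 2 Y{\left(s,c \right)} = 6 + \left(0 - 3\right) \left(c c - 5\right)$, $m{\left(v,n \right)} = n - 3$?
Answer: $- \frac{179944}{86821} \approx -2.0726$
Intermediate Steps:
$m{\left(v,n \right)} = -3 + n$
$Y{\left(s,c \right)} = - \frac{21}{2} + \frac{3 c^{2}}{2}$ ($Y{\left(s,c \right)} = - \frac{6 + \left(0 - 3\right) \left(c c - 5\right)}{2} = - \frac{6 - 3 \left(c^{2} - 5\right)}{2} = - \frac{6 - 3 \left(-5 + c^{2}\right)}{2} = - \frac{6 - \left(-15 + 3 c^{2}\right)}{2} = - \frac{21 - 3 c^{2}}{2} = - \frac{21}{2} + \frac{3 c^{2}}{2}$)
$\frac{-49345 - 40627}{Y{\left(m{\left(-4,5 \right)},\sqrt{69 - 3} \right)} + 43322} = \frac{-49345 - 40627}{\left(- \frac{21}{2} + \frac{3 \left(\sqrt{69 - 3}\right)^{2}}{2}\right) + 43322} = - \frac{89972}{\left(- \frac{21}{2} + \frac{3 \left(\sqrt{66}\right)^{2}}{2}\right) + 43322} = - \frac{89972}{\left(- \frac{21}{2} + \frac{3}{2} \cdot 66\right) + 43322} = - \frac{89972}{\left(- \frac{21}{2} + 99\right) + 43322} = - \frac{89972}{\frac{177}{2} + 43322} = - \frac{89972}{\frac{86821}{2}} = \left(-89972\right) \frac{2}{86821} = - \frac{179944}{86821}$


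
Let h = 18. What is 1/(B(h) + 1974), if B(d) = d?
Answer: 1/1992 ≈ 0.00050201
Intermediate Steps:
1/(B(h) + 1974) = 1/(18 + 1974) = 1/1992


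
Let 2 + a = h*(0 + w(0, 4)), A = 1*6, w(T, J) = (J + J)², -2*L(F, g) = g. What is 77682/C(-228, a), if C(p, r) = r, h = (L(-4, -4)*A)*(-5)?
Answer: -38841/1921 ≈ -20.219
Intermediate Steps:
L(F, g) = -g/2
w(T, J) = 4*J² (w(T, J) = (2*J)² = 4*J²)
A = 6
h = -60 (h = (-½*(-4)*6)*(-5) = (2*6)*(-5) = 12*(-5) = -60)
a = -3842 (a = -2 - 60*(0 + 4*4²) = -2 - 60*(0 + 4*16) = -2 - 60*(0 + 64) = -2 - 60*64 = -2 - 3840 = -3842)
77682/C(-228, a) = 77682/(-3842) = 77682*(-1/3842) = -38841/1921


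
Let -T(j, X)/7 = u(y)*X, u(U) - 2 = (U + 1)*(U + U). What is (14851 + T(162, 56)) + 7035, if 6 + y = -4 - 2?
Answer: -82386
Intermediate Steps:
y = -12 (y = -6 + (-4 - 2) = -6 - 6 = -12)
u(U) = 2 + 2*U*(1 + U) (u(U) = 2 + (U + 1)*(U + U) = 2 + (1 + U)*(2*U) = 2 + 2*U*(1 + U))
T(j, X) = -1862*X (T(j, X) = -7*(2 + 2*(-12) + 2*(-12)**2)*X = -7*(2 - 24 + 2*144)*X = -7*(2 - 24 + 288)*X = -1862*X)
(14851 + T(162, 56)) + 7035 = (14851 - 1862*56) + 7035 = (14851 - 104272) + 7035 = -89421 + 7035 = -82386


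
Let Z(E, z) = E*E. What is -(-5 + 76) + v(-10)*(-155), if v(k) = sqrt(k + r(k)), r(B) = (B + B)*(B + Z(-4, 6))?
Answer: -71 - 155*I*sqrt(130) ≈ -71.0 - 1767.3*I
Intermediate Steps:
Z(E, z) = E**2
r(B) = 2*B*(16 + B) (r(B) = (B + B)*(B + (-4)**2) = (2*B)*(B + 16) = (2*B)*(16 + B) = 2*B*(16 + B))
v(k) = sqrt(k + 2*k*(16 + k))
-(-5 + 76) + v(-10)*(-155) = -(-5 + 76) + sqrt(-10*(33 + 2*(-10)))*(-155) = -1*71 + sqrt(-10*(33 - 20))*(-155) = -71 + sqrt(-10*13)*(-155) = -71 + sqrt(-130)*(-155) = -71 + (I*sqrt(130))*(-155) = -71 - 155*I*sqrt(130)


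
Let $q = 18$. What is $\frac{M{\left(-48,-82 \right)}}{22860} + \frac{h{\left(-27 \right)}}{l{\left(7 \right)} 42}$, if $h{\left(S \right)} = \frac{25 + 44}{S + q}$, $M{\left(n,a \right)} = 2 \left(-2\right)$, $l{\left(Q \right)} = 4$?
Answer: $- \frac{1629}{35560} \approx -0.04581$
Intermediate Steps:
$M{\left(n,a \right)} = -4$
$h{\left(S \right)} = \frac{69}{18 + S}$ ($h{\left(S \right)} = \frac{25 + 44}{S + 18} = \frac{69}{18 + S}$)
$\frac{M{\left(-48,-82 \right)}}{22860} + \frac{h{\left(-27 \right)}}{l{\left(7 \right)} 42} = - \frac{4}{22860} + \frac{69 \frac{1}{18 - 27}}{4 \cdot 42} = \left(-4\right) \frac{1}{22860} + \frac{69 \frac{1}{-9}}{168} = - \frac{1}{5715} + 69 \left(- \frac{1}{9}\right) \frac{1}{168} = - \frac{1}{5715} - \frac{23}{504} = - \frac{1629}{35560}$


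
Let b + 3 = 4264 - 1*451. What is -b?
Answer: -3810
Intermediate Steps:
b = 3810 (b = -3 + (4264 - 1*451) = -3 + (4264 - 451) = -3 + 3813 = 3810)
-b = -1*3810 = -3810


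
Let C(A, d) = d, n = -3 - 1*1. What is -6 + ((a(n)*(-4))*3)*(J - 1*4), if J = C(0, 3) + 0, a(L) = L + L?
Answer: -102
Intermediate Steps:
n = -4 (n = -3 - 1 = -4)
a(L) = 2*L
J = 3 (J = 3 + 0 = 3)
-6 + ((a(n)*(-4))*3)*(J - 1*4) = -6 + (((2*(-4))*(-4))*3)*(3 - 1*4) = -6 + (-8*(-4)*3)*(3 - 4) = -6 + (32*3)*(-1) = -6 + 96*(-1) = -6 - 96 = -102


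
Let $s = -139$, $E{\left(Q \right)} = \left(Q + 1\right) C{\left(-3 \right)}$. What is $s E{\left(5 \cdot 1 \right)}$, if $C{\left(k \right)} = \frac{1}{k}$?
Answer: $278$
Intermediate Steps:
$E{\left(Q \right)} = - \frac{1}{3} - \frac{Q}{3}$ ($E{\left(Q \right)} = \frac{Q + 1}{-3} = \left(1 + Q\right) \left(- \frac{1}{3}\right) = - \frac{1}{3} - \frac{Q}{3}$)
$s E{\left(5 \cdot 1 \right)} = - 139 \left(- \frac{1}{3} - \frac{5 \cdot 1}{3}\right) = - 139 \left(- \frac{1}{3} - \frac{5}{3}\right) = \left(-139\right) \left(-2\right) = 278$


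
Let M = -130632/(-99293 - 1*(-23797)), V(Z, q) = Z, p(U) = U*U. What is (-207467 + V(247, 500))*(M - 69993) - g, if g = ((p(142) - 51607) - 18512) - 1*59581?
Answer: 136871421049872/9437 ≈ 1.4504e+10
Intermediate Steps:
p(U) = U²
M = 16329/9437 (M = -130632/(-99293 + 23797) = -130632/(-75496) = -130632*(-1/75496) = 16329/9437 ≈ 1.7303)
g = -109536 (g = ((142² - 51607) - 18512) - 1*59581 = ((20164 - 51607) - 18512) - 59581 = (-31443 - 18512) - 59581 = -49955 - 59581 = -109536)
(-207467 + V(247, 500))*(M - 69993) - g = (-207467 + 247)*(16329/9437 - 69993) - 1*(-109536) = -207220*(-660507612/9437) + 109536 = 136870387358640/9437 + 109536 = 136871421049872/9437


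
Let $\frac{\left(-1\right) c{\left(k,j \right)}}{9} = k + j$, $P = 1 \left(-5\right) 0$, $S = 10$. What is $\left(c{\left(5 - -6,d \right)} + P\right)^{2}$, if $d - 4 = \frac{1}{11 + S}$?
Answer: $\frac{898704}{49} \approx 18341.0$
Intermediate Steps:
$P = 0$ ($P = \left(-5\right) 0 = 0$)
$d = \frac{85}{21}$ ($d = 4 + \frac{1}{11 + 10} = 4 + \frac{1}{21} = \frac{85}{21} \approx 4.0476$)
$c{\left(k,j \right)} = - 9 j - 9 k$ ($c{\left(k,j \right)} = - 9 \left(k + j\right) = - 9 \left(j + k\right) = - 9 j - 9 k$)
$\left(c{\left(5 - -6,d \right)} + P\right)^{2} = \left(\left(\left(-9\right) \frac{85}{21} - 9 \left(5 - -6\right)\right) + 0\right)^{2} = \left(\left(- \frac{255}{7} - 9 \left(5 + 6\right)\right) + 0\right)^{2} = \left(\left(- \frac{255}{7} - 99\right) + 0\right)^{2} = \left(- \frac{948}{7} + 0\right)^{2} = \left(- \frac{948}{7}\right)^{2} = \frac{898704}{49}$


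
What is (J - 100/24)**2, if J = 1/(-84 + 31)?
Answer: 1771561/101124 ≈ 17.519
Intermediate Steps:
J = -1/53 (J = 1/(-53) = -1/53 ≈ -0.018868)
(J - 100/24)**2 = (-1/53 - 100/24)**2 = (-1/53 - 100*1/24)**2 = (-1/53 - 25/6)**2 = (-1331/318)**2 = 1771561/101124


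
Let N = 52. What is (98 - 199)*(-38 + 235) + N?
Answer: -19845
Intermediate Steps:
(98 - 199)*(-38 + 235) + N = (98 - 199)*(-38 + 235) + 52 = -101*197 + 52 = -19897 + 52 = -19845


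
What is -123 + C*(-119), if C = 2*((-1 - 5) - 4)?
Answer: 2257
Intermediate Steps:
C = -20 (C = 2*(-6 - 4) = 2*(-10) = -20)
-123 + C*(-119) = -123 - 20*(-119) = -123 + 2380 = 2257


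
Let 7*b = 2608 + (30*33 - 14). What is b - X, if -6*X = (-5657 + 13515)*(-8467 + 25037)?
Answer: 65105066/3 ≈ 2.1702e+7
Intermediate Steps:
X = -65103530/3 (X = -(-5657 + 13515)*(-8467 + 25037)/6 = -3929*16570/3 = -1/6*130207060 = -65103530/3 ≈ -2.1701e+7)
b = 512 (b = (2608 + (30*33 - 14))/7 = (2608 + (990 - 14))/7 = (2608 + 976)/7 = (1/7)*3584 = 512)
b - X = 512 - 1*(-65103530/3) = 512 + 65103530/3 = 65105066/3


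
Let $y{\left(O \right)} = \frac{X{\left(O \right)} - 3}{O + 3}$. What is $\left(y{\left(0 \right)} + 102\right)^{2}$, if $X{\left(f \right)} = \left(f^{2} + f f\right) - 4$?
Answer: $\frac{89401}{9} \approx 9933.4$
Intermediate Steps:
$X{\left(f \right)} = -4 + 2 f^{2}$ ($X{\left(f \right)} = \left(f^{2} + f^{2}\right) - 4 = 2 f^{2} - 4 = -4 + 2 f^{2}$)
$y{\left(O \right)} = \frac{-7 + 2 O^{2}}{3 + O}$ ($y{\left(O \right)} = \frac{\left(-4 + 2 O^{2}\right) - 3}{O + 3} = \frac{-7 + 2 O^{2}}{3 + O}$)
$\left(y{\left(0 \right)} + 102\right)^{2} = \left(\frac{-7 + 2 \cdot 0^{2}}{3 + 0} + 102\right)^{2} = \left(\frac{-7 + 2 \cdot 0}{3} + 102\right)^{2} = \left(\frac{-7 + 0}{3} + 102\right)^{2} = \left(\frac{1}{3} \left(-7\right) + 102\right)^{2} = \left(- \frac{7}{3} + 102\right)^{2} = \left(\frac{299}{3}\right)^{2} = \frac{89401}{9}$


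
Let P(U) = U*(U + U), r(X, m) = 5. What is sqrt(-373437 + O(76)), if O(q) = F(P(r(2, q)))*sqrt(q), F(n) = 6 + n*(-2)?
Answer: sqrt(-373437 - 188*sqrt(19)) ≈ 611.76*I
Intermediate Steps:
P(U) = 2*U**2 (P(U) = U*(2*U) = 2*U**2)
F(n) = 6 - 2*n
O(q) = -94*sqrt(q) (O(q) = (6 - 4*5**2)*sqrt(q) = (6 - 4*25)*sqrt(q) = (6 - 2*50)*sqrt(q) = (6 - 100)*sqrt(q) = -94*sqrt(q))
sqrt(-373437 + O(76)) = sqrt(-373437 - 188*sqrt(19))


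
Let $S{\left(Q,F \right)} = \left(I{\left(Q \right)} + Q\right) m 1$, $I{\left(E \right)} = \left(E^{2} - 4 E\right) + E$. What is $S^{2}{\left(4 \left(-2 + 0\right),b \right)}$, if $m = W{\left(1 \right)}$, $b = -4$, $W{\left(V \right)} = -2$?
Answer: $25600$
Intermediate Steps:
$m = -2$
$I{\left(E \right)} = E^{2} - 3 E$
$S{\left(Q,F \right)} = - 2 Q - 2 Q \left(-3 + Q\right)$ ($S{\left(Q,F \right)} = \left(Q \left(-3 + Q\right) + Q\right) \left(-2\right) 1 = \left(Q + Q \left(-3 + Q\right)\right) \left(-2\right) 1 = \left(- 2 Q - 2 Q \left(-3 + Q\right)\right) 1 = - 2 Q - 2 Q \left(-3 + Q\right)$)
$S^{2}{\left(4 \left(-2 + 0\right),b \right)} = \left(2 \cdot 4 \left(-2 + 0\right) \left(2 - 4 \left(-2 + 0\right)\right)\right)^{2} = \left(2 \cdot 4 \left(-2\right) \left(2 - 4 \left(-2\right)\right)\right)^{2} = \left(2 \left(-8\right) \left(2 - -8\right)\right)^{2} = \left(2 \left(-8\right) \left(2 + 8\right)\right)^{2} = \left(2 \left(-8\right) 10\right)^{2} = \left(-160\right)^{2} = 25600$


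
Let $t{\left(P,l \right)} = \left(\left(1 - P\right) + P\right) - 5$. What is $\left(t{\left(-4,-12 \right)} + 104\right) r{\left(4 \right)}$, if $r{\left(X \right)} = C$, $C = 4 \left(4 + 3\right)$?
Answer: $2800$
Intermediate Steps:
$t{\left(P,l \right)} = -4$ ($t{\left(P,l \right)} = 1 - 5 = -4$)
$C = 28$ ($C = 4 \cdot 7 = 28$)
$r{\left(X \right)} = 28$
$\left(t{\left(-4,-12 \right)} + 104\right) r{\left(4 \right)} = \left(-4 + 104\right) 28 = 100 \cdot 28 = 2800$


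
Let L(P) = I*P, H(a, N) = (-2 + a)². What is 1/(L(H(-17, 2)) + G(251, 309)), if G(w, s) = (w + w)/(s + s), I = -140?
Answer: -309/15616609 ≈ -1.9787e-5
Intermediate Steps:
L(P) = -140*P
G(w, s) = w/s (G(w, s) = (2*w)/((2*s)) = (2*w)*(1/(2*s)) = w/s)
1/(L(H(-17, 2)) + G(251, 309)) = 1/(-140*(-2 - 17)² + 251/309) = 1/(-140*(-19)² + 251*(1/309)) = 1/(-140*361 + 251/309) = 1/(-50540 + 251/309) = 1/(-15616609/309) = -309/15616609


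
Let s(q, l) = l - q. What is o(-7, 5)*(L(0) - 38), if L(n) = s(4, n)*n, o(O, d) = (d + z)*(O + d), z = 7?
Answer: 912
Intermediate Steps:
o(O, d) = (7 + d)*(O + d) (o(O, d) = (d + 7)*(O + d) = (7 + d)*(O + d))
L(n) = n*(-4 + n) (L(n) = (n - 1*4)*n = (n - 4)*n = (-4 + n)*n = n*(-4 + n))
o(-7, 5)*(L(0) - 38) = (5² + 7*(-7) + 7*5 - 7*5)*(0*(-4 + 0) - 38) = (25 - 49 + 35 - 35)*(0*(-4) - 38) = -24*(0 - 38) = -24*(-38) = 912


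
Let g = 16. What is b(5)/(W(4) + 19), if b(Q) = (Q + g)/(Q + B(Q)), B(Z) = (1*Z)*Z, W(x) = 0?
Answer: 7/190 ≈ 0.036842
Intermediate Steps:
B(Z) = Z² (B(Z) = Z*Z = Z²)
b(Q) = (16 + Q)/(Q + Q²) (b(Q) = (Q + 16)/(Q + Q²) = (16 + Q)/(Q + Q²))
b(5)/(W(4) + 19) = ((16 + 5)/(5*(1 + 5)))/(0 + 19) = ((⅕)*21/6)/19 = ((⅕)*(⅙)*21)/19 = (1/19)*(7/10) = 7/190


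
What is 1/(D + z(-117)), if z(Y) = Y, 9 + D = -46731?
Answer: -1/46857 ≈ -2.1342e-5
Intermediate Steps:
D = -46740 (D = -9 - 46731 = -46740)
1/(D + z(-117)) = 1/(-46740 - 117) = 1/(-46857) = -1/46857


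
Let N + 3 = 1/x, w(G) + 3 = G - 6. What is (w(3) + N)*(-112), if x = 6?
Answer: 2968/3 ≈ 989.33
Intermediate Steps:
w(G) = -9 + G (w(G) = -3 + (G - 6) = -3 + (-6 + G) = -9 + G)
N = -17/6 (N = -3 + 1/6 = -17/6 ≈ -2.8333)
(w(3) + N)*(-112) = ((-9 + 3) - 17/6)*(-112) = (-6 - 17/6)*(-112) = -53/6*(-112) = 2968/3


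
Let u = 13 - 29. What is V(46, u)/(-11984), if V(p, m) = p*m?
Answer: 46/749 ≈ 0.061415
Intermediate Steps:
u = -16
V(p, m) = m*p
V(46, u)/(-11984) = -16*46/(-11984) = -736*(-1/11984) = 46/749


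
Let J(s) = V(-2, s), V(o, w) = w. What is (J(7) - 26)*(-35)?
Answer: 665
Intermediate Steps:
J(s) = s
(J(7) - 26)*(-35) = (7 - 26)*(-35) = -19*(-35) = 665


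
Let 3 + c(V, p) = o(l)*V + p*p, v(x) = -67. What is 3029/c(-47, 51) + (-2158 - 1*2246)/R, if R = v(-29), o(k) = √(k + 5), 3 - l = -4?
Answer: 5022626783/75074572 + 142363*√3/3361548 ≈ 66.975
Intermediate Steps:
l = 7 (l = 3 - 1*(-4) = 3 + 4 = 7)
o(k) = √(5 + k)
c(V, p) = -3 + p² + 2*V*√3 (c(V, p) = -3 + (√(5 + 7)*V + p*p) = -3 + (√12*V + p²) = -3 + ((2*√3)*V + p²) = -3 + (2*V*√3 + p²) = -3 + (p² + 2*V*√3) = -3 + p² + 2*V*√3)
R = -67
3029/c(-47, 51) + (-2158 - 1*2246)/R = 3029/(-3 + 51² + 2*(-47)*√3) + (-2158 - 1*2246)/(-67) = 3029/(-3 + 2601 - 94*√3) + (-2158 - 2246)*(-1/67) = 3029/(2598 - 94*√3) - 4404*(-1/67) = 3029/(2598 - 94*√3) + 4404/67 = 4404/67 + 3029/(2598 - 94*√3)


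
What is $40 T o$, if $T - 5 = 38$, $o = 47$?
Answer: $80840$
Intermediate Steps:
$T = 43$ ($T = 5 + 38 = 43$)
$40 T o = 40 \cdot 43 \cdot 47 = 1720 \cdot 47 = 80840$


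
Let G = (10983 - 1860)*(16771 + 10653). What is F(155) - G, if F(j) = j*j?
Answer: -250165127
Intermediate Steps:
F(j) = j²
G = 250189152 (G = 9123*27424 = 250189152)
F(155) - G = 155² - 1*250189152 = 24025 - 250189152 = -250165127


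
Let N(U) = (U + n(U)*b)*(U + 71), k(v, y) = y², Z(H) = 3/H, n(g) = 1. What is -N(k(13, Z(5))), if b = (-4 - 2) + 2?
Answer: 162344/625 ≈ 259.75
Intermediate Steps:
b = -4 (b = -6 + 2 = -4)
N(U) = (-4 + U)*(71 + U) (N(U) = (U + 1*(-4))*(U + 71) = (U - 4)*(71 + U) = (-4 + U)*(71 + U))
-N(k(13, Z(5))) = -(-284 + ((3/5)²)² + 67*(3/5)²) = -(-284 + ((3*(⅕))²)² + 67*(3*(⅕))²) = -(-284 + ((⅗)²)² + 67*(⅗)²) = -(-284 + (9/25)² + 67*(9/25)) = -(-284 + 81/625 + 603/25) = -1*(-162344/625) = 162344/625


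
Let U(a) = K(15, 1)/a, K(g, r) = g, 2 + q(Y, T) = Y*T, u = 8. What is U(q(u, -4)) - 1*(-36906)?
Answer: 1254789/34 ≈ 36906.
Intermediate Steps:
q(Y, T) = -2 + T*Y (q(Y, T) = -2 + Y*T = -2 + T*Y)
U(a) = 15/a
U(q(u, -4)) - 1*(-36906) = 15/(-2 - 4*8) - 1*(-36906) = 15/(-2 - 32) + 36906 = 15/(-34) + 36906 = 15*(-1/34) + 36906 = -15/34 + 36906 = 1254789/34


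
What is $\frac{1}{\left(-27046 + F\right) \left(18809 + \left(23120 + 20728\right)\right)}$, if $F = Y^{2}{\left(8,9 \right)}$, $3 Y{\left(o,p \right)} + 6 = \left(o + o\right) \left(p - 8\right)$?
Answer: $- \frac{9}{15245325298} \approx -5.9034 \cdot 10^{-10}$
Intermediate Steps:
$Y{\left(o,p \right)} = -2 + \frac{2 o \left(-8 + p\right)}{3}$ ($Y{\left(o,p \right)} = -2 + \frac{\left(o + o\right) \left(p - 8\right)}{3} = -2 + \frac{2 o \left(-8 + p\right)}{3}$)
$F = \frac{100}{9}$ ($F = \left(-2 - \frac{128}{3} + \frac{2}{3} \cdot 8 \cdot 9\right)^{2} = \left(-2 - \frac{128}{3} + 48\right)^{2} = \left(\frac{10}{3}\right)^{2} = \frac{100}{9} \approx 11.111$)
$\frac{1}{\left(-27046 + F\right) \left(18809 + \left(23120 + 20728\right)\right)} = \frac{1}{\left(-27046 + \frac{100}{9}\right) \left(18809 + \left(23120 + 20728\right)\right)} = \frac{1}{\left(- \frac{243314}{9}\right) \left(18809 + 43848\right)} = \frac{1}{\left(- \frac{243314}{9}\right) 62657} = \frac{1}{- \frac{15245325298}{9}} = - \frac{9}{15245325298}$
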